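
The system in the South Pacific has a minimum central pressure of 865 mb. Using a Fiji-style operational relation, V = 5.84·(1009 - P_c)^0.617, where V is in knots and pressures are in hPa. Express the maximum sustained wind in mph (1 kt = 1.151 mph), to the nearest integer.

ΔP = 1009 − 865 = 144 mb.
V ≈ 5.84 × 144^0.617 = 5.84 × 21.464 ≈ 125.349 kt.
125.349 × 1.151 ≈ 144.28 mph → 144 mph.

144 mph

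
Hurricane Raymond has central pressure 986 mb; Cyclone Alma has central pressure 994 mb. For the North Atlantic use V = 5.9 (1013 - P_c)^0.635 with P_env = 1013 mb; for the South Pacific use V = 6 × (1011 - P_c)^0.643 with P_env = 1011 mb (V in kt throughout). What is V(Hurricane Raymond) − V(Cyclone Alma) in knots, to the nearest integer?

11 kt

Hurricane Raymond: ΔP = 27; V ≈ 5.9 × 27^0.635 ≈ 47.84 kt.
Cyclone Alma: ΔP = 17; V ≈ 6 × 17^0.643 ≈ 37.10 kt.
Difference ≈ 47.84 − 37.10 = 10.74 → 11 kt.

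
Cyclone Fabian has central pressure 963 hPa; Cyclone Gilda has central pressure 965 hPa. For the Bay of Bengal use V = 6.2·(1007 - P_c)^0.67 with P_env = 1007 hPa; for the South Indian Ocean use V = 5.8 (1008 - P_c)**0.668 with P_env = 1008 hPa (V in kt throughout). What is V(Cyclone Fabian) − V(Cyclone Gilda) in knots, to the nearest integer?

Cyclone Fabian: ΔP = 44; V ≈ 6.2 × 44^0.67 ≈ 78.25 kt.
Cyclone Gilda: ΔP = 43; V ≈ 5.8 × 43^0.668 ≈ 71.55 kt.
Difference ≈ 78.25 − 71.55 = 6.70 → 7 kt.

7 kt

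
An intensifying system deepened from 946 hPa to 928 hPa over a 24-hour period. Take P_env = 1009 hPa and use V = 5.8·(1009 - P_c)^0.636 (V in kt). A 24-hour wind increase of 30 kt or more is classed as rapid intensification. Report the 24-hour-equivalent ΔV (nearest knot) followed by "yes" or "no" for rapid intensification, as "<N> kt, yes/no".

V₁: ΔP = 63, V ≈ 5.8 × 63^0.636 ≈ 80.87 kt.
V₂: ΔP = 81, V ≈ 5.8 × 81^0.636 ≈ 94.89 kt.
ΔV over 24 h = 14.02 kt → 24 h equivalent = 14.02 × 24/24 ≈ 14.02 kt.
14 kt < 30 kt ⇒ not rapid intensification.

14 kt, no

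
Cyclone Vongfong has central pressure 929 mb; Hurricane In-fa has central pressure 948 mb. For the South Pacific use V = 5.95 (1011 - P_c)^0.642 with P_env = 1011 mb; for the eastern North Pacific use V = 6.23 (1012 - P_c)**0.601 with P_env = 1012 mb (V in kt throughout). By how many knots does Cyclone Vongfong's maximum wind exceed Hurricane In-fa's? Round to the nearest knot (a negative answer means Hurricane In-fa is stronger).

25 kt

Cyclone Vongfong: ΔP = 82; V ≈ 5.95 × 82^0.642 ≈ 100.74 kt.
Hurricane In-fa: ΔP = 64; V ≈ 6.23 × 64^0.601 ≈ 75.86 kt.
Difference ≈ 100.74 − 75.86 = 24.88 → 25 kt.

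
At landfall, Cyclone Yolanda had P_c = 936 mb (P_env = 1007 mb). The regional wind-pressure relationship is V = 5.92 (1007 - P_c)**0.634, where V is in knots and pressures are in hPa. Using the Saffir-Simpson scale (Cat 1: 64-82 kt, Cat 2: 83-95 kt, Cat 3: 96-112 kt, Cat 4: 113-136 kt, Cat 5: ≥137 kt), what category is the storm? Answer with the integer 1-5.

ΔP = 1007 − 936 = 71 mb.
V ≈ 5.92 × 71^0.634 = 5.92 × 14.92 ≈ 88 kt.
88 kt falls in the Category 2 band.

2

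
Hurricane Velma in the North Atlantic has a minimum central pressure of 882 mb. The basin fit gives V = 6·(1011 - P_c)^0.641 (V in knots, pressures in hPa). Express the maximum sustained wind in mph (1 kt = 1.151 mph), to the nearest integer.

156 mph

ΔP = 1011 − 882 = 129 mb.
V ≈ 6 × 129^0.641 = 6 × 22.537 ≈ 135.219 kt.
135.219 × 1.151 ≈ 155.64 mph → 156 mph.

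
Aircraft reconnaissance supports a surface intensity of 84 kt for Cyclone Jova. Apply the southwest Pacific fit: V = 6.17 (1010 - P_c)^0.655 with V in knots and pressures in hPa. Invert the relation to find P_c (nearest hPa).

ΔP = (V / 6.17)^(1/0.655) = (84/6.17)^1.527.
84/6.17 = 13.614; 13.614^1.527 ≈ 53.86 hPa.
P_c = 1010 − 53.86 = 956.14 ≈ 956 hPa.

956 hPa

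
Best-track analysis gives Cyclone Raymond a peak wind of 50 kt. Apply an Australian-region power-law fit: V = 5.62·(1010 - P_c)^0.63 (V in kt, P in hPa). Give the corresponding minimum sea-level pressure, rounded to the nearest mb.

ΔP = (V / 5.62)^(1/0.63) = (50/5.62)^1.587.
50/5.62 = 8.897; 8.897^1.587 ≈ 32.12 mb.
P_c = 1010 − 32.12 = 977.88 ≈ 978 mb.

978 mb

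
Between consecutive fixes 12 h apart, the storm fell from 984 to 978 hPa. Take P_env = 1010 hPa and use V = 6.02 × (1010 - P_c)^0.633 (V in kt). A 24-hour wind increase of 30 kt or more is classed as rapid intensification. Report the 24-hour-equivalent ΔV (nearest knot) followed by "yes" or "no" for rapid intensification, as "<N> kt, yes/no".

13 kt, no

V₁: ΔP = 26, V ≈ 6.02 × 26^0.633 ≈ 47.35 kt.
V₂: ΔP = 32, V ≈ 6.02 × 32^0.633 ≈ 54.00 kt.
ΔV over 12 h = 6.65 kt → 24 h equivalent = 6.65 × 24/12 ≈ 13.30 kt.
13 kt < 30 kt ⇒ not rapid intensification.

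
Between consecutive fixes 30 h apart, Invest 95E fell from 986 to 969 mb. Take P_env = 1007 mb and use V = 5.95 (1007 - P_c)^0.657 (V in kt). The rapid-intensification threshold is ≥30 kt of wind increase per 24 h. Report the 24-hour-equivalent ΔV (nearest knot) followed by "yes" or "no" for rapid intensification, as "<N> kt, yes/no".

17 kt, no

V₁: ΔP = 21, V ≈ 5.95 × 21^0.657 ≈ 43.98 kt.
V₂: ΔP = 38, V ≈ 5.95 × 38^0.657 ≈ 64.93 kt.
ΔV over 30 h = 20.95 kt → 24 h equivalent = 20.95 × 24/30 ≈ 16.76 kt.
17 kt < 30 kt ⇒ not rapid intensification.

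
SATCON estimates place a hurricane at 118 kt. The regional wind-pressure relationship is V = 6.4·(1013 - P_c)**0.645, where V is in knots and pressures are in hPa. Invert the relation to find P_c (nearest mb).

ΔP = (V / 6.4)^(1/0.645) = (118/6.4)^1.550.
118/6.4 = 18.438; 18.438^1.550 ≈ 91.69 mb.
P_c = 1013 − 91.69 = 921.31 ≈ 921 mb.

921 mb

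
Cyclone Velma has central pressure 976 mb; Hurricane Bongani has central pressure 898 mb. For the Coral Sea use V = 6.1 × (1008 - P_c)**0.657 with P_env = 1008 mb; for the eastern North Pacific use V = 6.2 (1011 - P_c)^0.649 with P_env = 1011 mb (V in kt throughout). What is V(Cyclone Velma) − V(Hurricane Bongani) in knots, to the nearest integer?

-74 kt

Cyclone Velma: ΔP = 32; V ≈ 6.1 × 32^0.657 ≈ 59.46 kt.
Hurricane Bongani: ΔP = 113; V ≈ 6.2 × 113^0.649 ≈ 133.30 kt.
Difference ≈ 59.46 − 133.30 = -73.84 → -74 kt.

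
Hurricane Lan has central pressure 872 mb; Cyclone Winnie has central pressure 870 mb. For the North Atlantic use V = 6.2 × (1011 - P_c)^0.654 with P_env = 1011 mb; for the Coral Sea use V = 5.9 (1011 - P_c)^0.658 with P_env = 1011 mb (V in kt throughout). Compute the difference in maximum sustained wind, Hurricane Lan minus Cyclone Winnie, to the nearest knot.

Hurricane Lan: ΔP = 139; V ≈ 6.2 × 139^0.654 ≈ 156.29 kt.
Cyclone Winnie: ΔP = 141; V ≈ 5.9 × 141^0.658 ≈ 153.12 kt.
Difference ≈ 156.29 − 153.12 = 3.17 → 3 kt.

3 kt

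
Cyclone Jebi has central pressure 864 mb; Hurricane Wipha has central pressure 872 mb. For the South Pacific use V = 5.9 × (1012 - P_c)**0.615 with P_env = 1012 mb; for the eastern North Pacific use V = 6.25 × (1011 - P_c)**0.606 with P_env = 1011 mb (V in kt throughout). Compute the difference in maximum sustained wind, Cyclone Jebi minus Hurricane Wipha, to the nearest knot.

3 kt

Cyclone Jebi: ΔP = 148; V ≈ 5.9 × 148^0.615 ≈ 127.52 kt.
Hurricane Wipha: ΔP = 139; V ≈ 6.25 × 139^0.606 ≈ 124.32 kt.
Difference ≈ 127.52 − 124.32 = 3.20 → 3 kt.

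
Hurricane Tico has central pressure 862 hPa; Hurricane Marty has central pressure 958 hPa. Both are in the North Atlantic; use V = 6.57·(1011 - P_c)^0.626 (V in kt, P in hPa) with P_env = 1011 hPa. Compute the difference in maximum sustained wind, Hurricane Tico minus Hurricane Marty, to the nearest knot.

Hurricane Tico: ΔP = 149; V ≈ 6.57 × 149^0.626 ≈ 150.65 kt.
Hurricane Marty: ΔP = 53; V ≈ 6.57 × 53^0.626 ≈ 78.88 kt.
Difference ≈ 150.65 − 78.88 = 71.77 → 72 kt.

72 kt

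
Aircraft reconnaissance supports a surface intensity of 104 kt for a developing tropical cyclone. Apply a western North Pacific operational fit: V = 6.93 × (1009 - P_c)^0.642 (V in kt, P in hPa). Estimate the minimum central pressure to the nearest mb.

941 mb

ΔP = (V / 6.93)^(1/0.642) = (104/6.93)^1.558.
104/6.93 = 15.007; 15.007^1.558 ≈ 67.96 mb.
P_c = 1009 − 67.96 = 941.04 ≈ 941 mb.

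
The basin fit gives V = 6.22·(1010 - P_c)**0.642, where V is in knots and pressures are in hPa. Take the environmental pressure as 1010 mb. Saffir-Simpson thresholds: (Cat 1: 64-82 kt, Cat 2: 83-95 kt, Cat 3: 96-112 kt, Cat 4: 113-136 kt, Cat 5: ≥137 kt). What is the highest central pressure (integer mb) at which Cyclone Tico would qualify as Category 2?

953 mb

Category 2 begins at V = 83 kt.
Required ΔP = (83/6.22)^(1/0.642) = 13.344^1.558 ≈ 56.60 mb.
P_c ≤ 1010 − 56.60 = 953.40, so the highest integer P_c is 953 mb.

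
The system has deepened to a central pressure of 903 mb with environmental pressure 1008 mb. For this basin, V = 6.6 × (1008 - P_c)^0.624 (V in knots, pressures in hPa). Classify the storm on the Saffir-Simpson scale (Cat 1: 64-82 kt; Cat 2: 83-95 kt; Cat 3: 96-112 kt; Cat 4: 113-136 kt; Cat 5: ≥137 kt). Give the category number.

ΔP = 1008 − 903 = 105 mb.
V ≈ 6.6 × 105^0.624 = 6.6 × 18.25 ≈ 120 kt.
120 kt falls in the Category 4 band.

4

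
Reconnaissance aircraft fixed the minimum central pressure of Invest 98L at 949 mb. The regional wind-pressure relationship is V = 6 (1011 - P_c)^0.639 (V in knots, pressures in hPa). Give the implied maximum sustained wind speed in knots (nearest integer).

ΔP = 1011 − 949 = 62 mb.
62^0.639 ≈ 13.975.
V ≈ 6 × 13.975 ≈ 83.8 kt.

84 kt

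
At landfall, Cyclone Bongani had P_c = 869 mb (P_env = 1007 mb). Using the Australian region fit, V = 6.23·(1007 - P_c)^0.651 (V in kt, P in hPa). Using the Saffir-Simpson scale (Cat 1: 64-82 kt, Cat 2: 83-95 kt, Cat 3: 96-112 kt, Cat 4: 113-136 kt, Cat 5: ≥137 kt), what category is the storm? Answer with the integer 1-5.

ΔP = 1007 − 869 = 138 mb.
V ≈ 6.23 × 138^0.651 = 6.23 × 24.72 ≈ 154 kt.
154 kt falls in the Category 5 band.

5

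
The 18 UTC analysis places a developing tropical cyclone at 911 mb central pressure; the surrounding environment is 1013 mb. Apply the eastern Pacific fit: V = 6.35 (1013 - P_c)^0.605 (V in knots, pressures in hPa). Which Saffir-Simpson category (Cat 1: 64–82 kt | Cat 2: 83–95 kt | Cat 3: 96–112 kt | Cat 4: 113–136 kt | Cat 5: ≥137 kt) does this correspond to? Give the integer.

3

ΔP = 1013 − 911 = 102 mb.
V ≈ 6.35 × 102^0.605 = 6.35 × 16.41 ≈ 104 kt.
104 kt falls in the Category 3 band.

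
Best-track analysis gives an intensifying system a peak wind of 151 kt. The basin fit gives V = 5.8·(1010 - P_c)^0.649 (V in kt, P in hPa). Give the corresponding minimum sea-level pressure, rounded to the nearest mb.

858 mb

ΔP = (V / 5.8)^(1/0.649) = (151/5.8)^1.541.
151/5.8 = 26.034; 26.034^1.541 ≈ 151.75 mb.
P_c = 1010 − 151.75 = 858.25 ≈ 858 mb.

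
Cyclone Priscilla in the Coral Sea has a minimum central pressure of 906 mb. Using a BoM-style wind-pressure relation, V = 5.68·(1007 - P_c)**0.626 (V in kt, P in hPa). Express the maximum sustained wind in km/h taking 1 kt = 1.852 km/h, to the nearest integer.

ΔP = 1007 − 906 = 101 mb.
V ≈ 5.68 × 101^0.626 = 5.68 × 17.977 ≈ 102.107 kt.
102.107 × 1.852 ≈ 189.10 km/h → 189 km/h.

189 km/h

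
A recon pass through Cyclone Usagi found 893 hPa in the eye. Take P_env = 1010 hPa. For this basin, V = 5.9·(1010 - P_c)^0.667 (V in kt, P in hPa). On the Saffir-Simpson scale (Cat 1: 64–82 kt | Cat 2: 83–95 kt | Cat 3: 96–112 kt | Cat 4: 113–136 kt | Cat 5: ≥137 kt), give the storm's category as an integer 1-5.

5

ΔP = 1010 − 893 = 117 hPa.
V ≈ 5.9 × 117^0.667 = 5.9 × 23.96 ≈ 141 kt.
141 kt falls in the Category 5 band.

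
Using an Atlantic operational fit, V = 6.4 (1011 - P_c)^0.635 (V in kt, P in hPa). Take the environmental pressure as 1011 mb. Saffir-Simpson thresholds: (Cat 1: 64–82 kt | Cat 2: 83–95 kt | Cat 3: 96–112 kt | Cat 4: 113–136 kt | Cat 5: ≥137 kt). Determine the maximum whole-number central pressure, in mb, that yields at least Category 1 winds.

973 mb

Category 1 begins at V = 64 kt.
Required ΔP = (64/6.4)^(1/0.635) = 10.000^1.575 ≈ 37.57 mb.
P_c ≤ 1011 − 37.57 = 973.43, so the highest integer P_c is 973 mb.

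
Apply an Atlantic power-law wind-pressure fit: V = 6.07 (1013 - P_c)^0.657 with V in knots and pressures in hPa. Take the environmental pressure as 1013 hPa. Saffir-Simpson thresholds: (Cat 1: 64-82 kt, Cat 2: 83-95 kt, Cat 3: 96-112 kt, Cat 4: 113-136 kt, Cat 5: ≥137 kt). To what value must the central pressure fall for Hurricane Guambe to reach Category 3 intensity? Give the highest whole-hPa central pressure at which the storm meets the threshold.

Category 3 begins at V = 96 kt.
Required ΔP = (96/6.07)^(1/0.657) = 15.815^1.522 ≈ 66.85 hPa.
P_c ≤ 1013 − 66.85 = 946.15, so the highest integer P_c is 946 hPa.

946 hPa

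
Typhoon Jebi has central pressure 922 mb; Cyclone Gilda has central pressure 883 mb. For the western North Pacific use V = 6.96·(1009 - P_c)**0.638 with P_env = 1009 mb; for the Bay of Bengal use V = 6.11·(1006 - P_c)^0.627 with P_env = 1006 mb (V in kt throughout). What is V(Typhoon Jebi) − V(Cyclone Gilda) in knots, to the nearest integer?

-5 kt

Typhoon Jebi: ΔP = 87; V ≈ 6.96 × 87^0.638 ≈ 120.23 kt.
Cyclone Gilda: ΔP = 123; V ≈ 6.11 × 123^0.627 ≈ 124.86 kt.
Difference ≈ 120.23 − 124.86 = -4.63 → -5 kt.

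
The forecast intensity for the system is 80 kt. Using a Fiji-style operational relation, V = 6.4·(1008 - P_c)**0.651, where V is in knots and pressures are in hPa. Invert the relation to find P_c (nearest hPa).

ΔP = (V / 6.4)^(1/0.651) = (80/6.4)^1.536.
80/6.4 = 12.500; 12.500^1.536 ≈ 48.41 hPa.
P_c = 1008 − 48.41 = 959.59 ≈ 960 hPa.

960 hPa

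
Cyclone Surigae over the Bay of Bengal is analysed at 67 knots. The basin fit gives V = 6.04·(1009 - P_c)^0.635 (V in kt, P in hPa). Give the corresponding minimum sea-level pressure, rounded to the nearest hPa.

965 hPa

ΔP = (V / 6.04)^(1/0.635) = (67/6.04)^1.575.
67/6.04 = 11.093; 11.093^1.575 ≈ 44.23 hPa.
P_c = 1009 − 44.23 = 964.77 ≈ 965 hPa.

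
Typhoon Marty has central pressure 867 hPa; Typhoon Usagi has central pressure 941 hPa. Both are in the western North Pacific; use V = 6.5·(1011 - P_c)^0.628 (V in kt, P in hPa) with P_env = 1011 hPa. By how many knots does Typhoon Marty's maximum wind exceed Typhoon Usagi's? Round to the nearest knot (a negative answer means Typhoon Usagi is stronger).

Typhoon Marty: ΔP = 144; V ≈ 6.5 × 144^0.628 ≈ 147.36 kt.
Typhoon Usagi: ΔP = 70; V ≈ 6.5 × 70^0.628 ≈ 93.68 kt.
Difference ≈ 147.36 − 93.68 = 53.68 → 54 kt.

54 kt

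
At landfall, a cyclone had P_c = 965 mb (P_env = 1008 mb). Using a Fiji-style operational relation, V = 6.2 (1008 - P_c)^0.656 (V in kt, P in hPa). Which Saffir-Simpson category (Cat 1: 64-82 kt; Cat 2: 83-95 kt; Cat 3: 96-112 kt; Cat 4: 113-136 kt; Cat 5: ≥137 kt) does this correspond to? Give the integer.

1

ΔP = 1008 − 965 = 43 mb.
V ≈ 6.2 × 43^0.656 = 6.2 × 11.79 ≈ 73 kt.
73 kt falls in the Category 1 band.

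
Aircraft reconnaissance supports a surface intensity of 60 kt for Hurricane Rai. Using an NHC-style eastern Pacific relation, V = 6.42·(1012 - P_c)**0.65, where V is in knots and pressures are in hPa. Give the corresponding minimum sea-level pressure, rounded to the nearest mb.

981 mb

ΔP = (V / 6.42)^(1/0.65) = (60/6.42)^1.538.
60/6.42 = 9.346; 9.346^1.538 ≈ 31.14 mb.
P_c = 1012 − 31.14 = 980.86 ≈ 981 mb.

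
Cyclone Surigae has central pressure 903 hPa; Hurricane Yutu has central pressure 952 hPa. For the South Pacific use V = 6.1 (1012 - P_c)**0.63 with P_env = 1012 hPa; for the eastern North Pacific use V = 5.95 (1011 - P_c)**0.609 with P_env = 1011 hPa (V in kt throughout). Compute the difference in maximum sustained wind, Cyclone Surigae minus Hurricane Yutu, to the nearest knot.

46 kt

Cyclone Surigae: ΔP = 109; V ≈ 6.1 × 109^0.63 ≈ 117.19 kt.
Hurricane Yutu: ΔP = 59; V ≈ 5.95 × 59^0.609 ≈ 71.28 kt.
Difference ≈ 117.19 − 71.28 = 45.91 → 46 kt.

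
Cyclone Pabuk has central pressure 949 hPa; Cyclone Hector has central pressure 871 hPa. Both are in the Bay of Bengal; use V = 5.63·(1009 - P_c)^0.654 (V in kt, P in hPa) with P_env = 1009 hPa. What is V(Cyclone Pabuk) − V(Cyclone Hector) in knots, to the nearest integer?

Cyclone Pabuk: ΔP = 60; V ≈ 5.63 × 60^0.654 ≈ 81.93 kt.
Cyclone Hector: ΔP = 138; V ≈ 5.63 × 138^0.654 ≈ 141.25 kt.
Difference ≈ 81.93 − 141.25 = -59.32 → -59 kt.

-59 kt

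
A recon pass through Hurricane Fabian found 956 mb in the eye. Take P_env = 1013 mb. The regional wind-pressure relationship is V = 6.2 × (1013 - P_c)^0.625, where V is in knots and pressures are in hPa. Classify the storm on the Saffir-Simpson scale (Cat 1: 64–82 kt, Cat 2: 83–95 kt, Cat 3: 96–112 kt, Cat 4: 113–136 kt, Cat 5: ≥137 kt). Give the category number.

ΔP = 1013 − 956 = 57 mb.
V ≈ 6.2 × 57^0.625 = 6.2 × 12.51 ≈ 78 kt.
78 kt falls in the Category 1 band.

1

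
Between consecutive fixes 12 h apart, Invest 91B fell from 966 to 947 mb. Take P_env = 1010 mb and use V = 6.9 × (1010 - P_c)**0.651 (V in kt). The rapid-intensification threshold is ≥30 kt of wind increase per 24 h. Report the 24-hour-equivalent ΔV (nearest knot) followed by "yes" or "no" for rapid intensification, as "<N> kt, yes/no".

43 kt, yes

V₁: ΔP = 44, V ≈ 6.9 × 44^0.651 ≈ 81.05 kt.
V₂: ΔP = 63, V ≈ 6.9 × 63^0.651 ≈ 102.38 kt.
ΔV over 12 h = 21.33 kt → 24 h equivalent = 21.33 × 24/12 ≈ 42.66 kt.
43 kt ≥ 30 kt ⇒ rapid intensification.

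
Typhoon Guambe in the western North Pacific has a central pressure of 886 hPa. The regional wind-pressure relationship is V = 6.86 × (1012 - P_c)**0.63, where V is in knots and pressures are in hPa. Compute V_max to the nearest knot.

ΔP = 1012 − 886 = 126 hPa.
126^0.63 ≈ 21.049.
V ≈ 6.86 × 21.049 ≈ 144.4 kt.

144 kt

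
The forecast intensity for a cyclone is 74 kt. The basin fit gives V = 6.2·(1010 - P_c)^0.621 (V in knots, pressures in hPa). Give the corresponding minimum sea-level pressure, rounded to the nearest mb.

ΔP = (V / 6.2)^(1/0.621) = (74/6.2)^1.610.
74/6.2 = 11.935; 11.935^1.610 ≈ 54.21 mb.
P_c = 1010 − 54.21 = 955.79 ≈ 956 mb.

956 mb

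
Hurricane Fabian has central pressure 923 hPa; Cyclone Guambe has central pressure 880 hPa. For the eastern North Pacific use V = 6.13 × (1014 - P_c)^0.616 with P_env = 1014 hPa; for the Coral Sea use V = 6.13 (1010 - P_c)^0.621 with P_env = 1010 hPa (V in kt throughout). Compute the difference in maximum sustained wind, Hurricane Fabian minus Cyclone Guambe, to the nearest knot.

Hurricane Fabian: ΔP = 91; V ≈ 6.13 × 91^0.616 ≈ 98.68 kt.
Cyclone Guambe: ΔP = 130; V ≈ 6.13 × 130^0.621 ≈ 125.96 kt.
Difference ≈ 98.68 − 125.96 = -27.28 → -27 kt.

-27 kt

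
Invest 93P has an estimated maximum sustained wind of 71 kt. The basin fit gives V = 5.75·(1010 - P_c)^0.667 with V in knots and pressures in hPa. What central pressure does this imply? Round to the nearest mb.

967 mb

ΔP = (V / 5.75)^(1/0.667) = (71/5.75)^1.499.
71/5.75 = 12.348; 12.348^1.499 ≈ 43.31 mb.
P_c = 1010 − 43.31 = 966.69 ≈ 967 mb.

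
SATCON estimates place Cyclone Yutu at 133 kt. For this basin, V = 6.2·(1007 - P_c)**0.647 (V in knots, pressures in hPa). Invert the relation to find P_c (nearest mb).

893 mb

ΔP = (V / 6.2)^(1/0.647) = (133/6.2)^1.546.
133/6.2 = 21.452; 21.452^1.546 ≈ 114.26 mb.
P_c = 1007 − 114.26 = 892.74 ≈ 893 mb.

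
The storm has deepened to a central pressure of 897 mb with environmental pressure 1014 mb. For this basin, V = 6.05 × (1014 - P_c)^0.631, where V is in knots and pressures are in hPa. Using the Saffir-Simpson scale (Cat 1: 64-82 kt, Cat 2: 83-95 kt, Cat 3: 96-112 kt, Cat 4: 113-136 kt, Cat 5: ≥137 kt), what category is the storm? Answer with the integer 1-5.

4

ΔP = 1014 − 897 = 117 mb.
V ≈ 6.05 × 117^0.631 = 6.05 × 20.18 ≈ 122 kt.
122 kt falls in the Category 4 band.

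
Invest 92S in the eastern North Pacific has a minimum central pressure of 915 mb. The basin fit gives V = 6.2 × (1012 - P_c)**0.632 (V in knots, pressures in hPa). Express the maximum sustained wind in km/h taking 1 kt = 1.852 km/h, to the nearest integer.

207 km/h

ΔP = 1012 − 915 = 97 mb.
V ≈ 6.2 × 97^0.632 = 6.2 × 18.015 ≈ 111.694 kt.
111.694 × 1.852 ≈ 206.86 km/h → 207 km/h.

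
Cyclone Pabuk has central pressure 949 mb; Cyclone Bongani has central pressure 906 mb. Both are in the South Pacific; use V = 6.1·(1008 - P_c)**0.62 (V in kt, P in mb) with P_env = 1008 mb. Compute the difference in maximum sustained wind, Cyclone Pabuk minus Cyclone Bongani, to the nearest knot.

Cyclone Pabuk: ΔP = 59; V ≈ 6.1 × 59^0.62 ≈ 76.43 kt.
Cyclone Bongani: ΔP = 102; V ≈ 6.1 × 102^0.62 ≈ 107.32 kt.
Difference ≈ 76.43 − 107.32 = -30.89 → -31 kt.

-31 kt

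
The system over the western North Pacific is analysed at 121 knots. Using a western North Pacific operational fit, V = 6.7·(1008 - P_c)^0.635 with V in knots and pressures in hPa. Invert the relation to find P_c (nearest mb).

ΔP = (V / 6.7)^(1/0.635) = (121/6.7)^1.575.
121/6.7 = 18.060; 18.060^1.575 ≈ 95.30 mb.
P_c = 1008 − 95.30 = 912.70 ≈ 913 mb.

913 mb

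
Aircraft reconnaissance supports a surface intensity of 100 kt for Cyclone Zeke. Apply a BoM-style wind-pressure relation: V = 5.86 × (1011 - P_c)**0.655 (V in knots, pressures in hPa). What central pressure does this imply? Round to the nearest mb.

935 mb

ΔP = (V / 5.86)^(1/0.655) = (100/5.86)^1.527.
100/5.86 = 17.065; 17.065^1.527 ≈ 76.05 mb.
P_c = 1011 − 76.05 = 934.95 ≈ 935 mb.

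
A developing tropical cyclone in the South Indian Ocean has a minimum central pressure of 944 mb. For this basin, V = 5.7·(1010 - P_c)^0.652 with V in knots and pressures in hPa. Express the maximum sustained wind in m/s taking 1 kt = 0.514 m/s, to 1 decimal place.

45.0 m/s

ΔP = 1010 − 944 = 66 mb.
V ≈ 5.7 × 66^0.652 = 5.7 × 15.358 ≈ 87.542 kt.
87.542 × 0.514 ≈ 45.00 m/s → 45.0 m/s.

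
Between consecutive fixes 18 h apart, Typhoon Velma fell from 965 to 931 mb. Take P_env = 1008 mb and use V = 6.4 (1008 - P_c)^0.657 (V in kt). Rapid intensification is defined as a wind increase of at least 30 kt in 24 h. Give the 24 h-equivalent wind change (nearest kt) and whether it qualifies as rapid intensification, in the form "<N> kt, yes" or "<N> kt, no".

V₁: ΔP = 43, V ≈ 6.4 × 43^0.657 ≈ 75.75 kt.
V₂: ΔP = 77, V ≈ 6.4 × 77^0.657 ≈ 111.07 kt.
ΔV over 18 h = 35.32 kt → 24 h equivalent = 35.32 × 24/18 ≈ 47.09 kt.
47 kt ≥ 30 kt ⇒ rapid intensification.

47 kt, yes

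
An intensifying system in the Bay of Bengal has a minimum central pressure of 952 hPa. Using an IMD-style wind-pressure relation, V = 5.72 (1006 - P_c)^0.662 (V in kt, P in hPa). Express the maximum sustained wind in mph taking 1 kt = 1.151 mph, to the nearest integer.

ΔP = 1006 − 952 = 54 hPa.
V ≈ 5.72 × 54^0.662 = 5.72 × 14.023 ≈ 80.212 kt.
80.212 × 1.151 ≈ 92.32 mph → 92 mph.

92 mph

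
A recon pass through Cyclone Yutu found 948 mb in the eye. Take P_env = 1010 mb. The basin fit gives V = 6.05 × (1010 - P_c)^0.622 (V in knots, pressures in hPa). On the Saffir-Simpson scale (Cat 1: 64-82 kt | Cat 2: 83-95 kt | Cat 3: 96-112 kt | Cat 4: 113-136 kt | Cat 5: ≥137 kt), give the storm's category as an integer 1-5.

ΔP = 1010 − 948 = 62 mb.
V ≈ 6.05 × 62^0.622 = 6.05 × 13.03 ≈ 79 kt.
79 kt falls in the Category 1 band.

1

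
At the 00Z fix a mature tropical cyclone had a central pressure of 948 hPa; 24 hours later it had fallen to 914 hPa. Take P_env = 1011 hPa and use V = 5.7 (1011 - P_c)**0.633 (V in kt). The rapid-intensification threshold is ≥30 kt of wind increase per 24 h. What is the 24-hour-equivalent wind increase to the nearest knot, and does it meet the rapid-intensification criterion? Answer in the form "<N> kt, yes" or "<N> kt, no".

25 kt, no

V₁: ΔP = 63, V ≈ 5.7 × 63^0.633 ≈ 78.50 kt.
V₂: ΔP = 97, V ≈ 5.7 × 97^0.633 ≈ 103.16 kt.
ΔV over 24 h = 24.66 kt → 24 h equivalent = 24.66 × 24/24 ≈ 24.66 kt.
25 kt < 30 kt ⇒ not rapid intensification.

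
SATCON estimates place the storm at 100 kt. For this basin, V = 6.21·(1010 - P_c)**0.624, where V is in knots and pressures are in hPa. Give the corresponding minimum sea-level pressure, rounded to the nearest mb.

924 mb

ΔP = (V / 6.21)^(1/0.624) = (100/6.21)^1.603.
100/6.21 = 16.103; 16.103^1.603 ≈ 85.93 mb.
P_c = 1010 − 85.93 = 924.07 ≈ 924 mb.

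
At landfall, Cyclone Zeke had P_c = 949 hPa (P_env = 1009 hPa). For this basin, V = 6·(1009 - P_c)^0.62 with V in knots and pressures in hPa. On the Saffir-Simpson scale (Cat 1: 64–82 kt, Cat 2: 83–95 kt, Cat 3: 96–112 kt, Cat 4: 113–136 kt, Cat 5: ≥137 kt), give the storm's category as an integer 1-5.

1

ΔP = 1009 − 949 = 60 hPa.
V ≈ 6 × 60^0.62 = 6 × 12.66 ≈ 76 kt.
76 kt falls in the Category 1 band.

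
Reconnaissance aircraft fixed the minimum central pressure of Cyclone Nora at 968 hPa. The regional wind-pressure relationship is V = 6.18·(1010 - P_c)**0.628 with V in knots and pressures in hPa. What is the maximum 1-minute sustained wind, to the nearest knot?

65 kt

ΔP = 1010 − 968 = 42 hPa.
42^0.628 ≈ 10.457.
V ≈ 6.18 × 10.457 ≈ 64.6 kt.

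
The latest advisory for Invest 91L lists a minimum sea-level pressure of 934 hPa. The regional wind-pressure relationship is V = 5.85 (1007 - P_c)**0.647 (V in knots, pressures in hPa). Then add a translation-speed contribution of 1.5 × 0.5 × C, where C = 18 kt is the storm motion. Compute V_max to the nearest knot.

ΔP = 1007 − 934 = 73 hPa.
73^0.647 ≈ 16.054.
V ≈ 5.85 × 16.054 ≈ 93.9 kt.
Translation term: 1.5 × 0.5 × 18 = 13.5 kt.
Corrected V ≈ 107.4 kt → 107 kt.

107 kt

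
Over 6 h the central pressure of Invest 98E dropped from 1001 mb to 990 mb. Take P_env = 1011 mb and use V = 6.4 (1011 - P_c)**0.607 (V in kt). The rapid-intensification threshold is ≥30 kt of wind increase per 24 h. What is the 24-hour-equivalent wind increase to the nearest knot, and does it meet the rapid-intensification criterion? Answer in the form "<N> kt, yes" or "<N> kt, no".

V₁: ΔP = 10, V ≈ 6.4 × 10^0.607 ≈ 25.89 kt.
V₂: ΔP = 21, V ≈ 6.4 × 21^0.607 ≈ 40.62 kt.
ΔV over 6 h = 14.73 kt → 24 h equivalent = 14.73 × 24/6 ≈ 58.92 kt.
59 kt ≥ 30 kt ⇒ rapid intensification.

59 kt, yes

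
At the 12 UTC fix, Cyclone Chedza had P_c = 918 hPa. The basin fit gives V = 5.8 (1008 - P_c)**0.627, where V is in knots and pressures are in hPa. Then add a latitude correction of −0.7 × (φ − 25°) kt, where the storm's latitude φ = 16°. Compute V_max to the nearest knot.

104 kt

ΔP = 1008 − 918 = 90 hPa.
90^0.627 ≈ 16.800.
V ≈ 5.8 × 16.800 ≈ 97.4 kt.
Latitude correction: −0.7 × (16 − 25) = 6.3 kt.
Corrected V ≈ 103.7 kt → 104 kt.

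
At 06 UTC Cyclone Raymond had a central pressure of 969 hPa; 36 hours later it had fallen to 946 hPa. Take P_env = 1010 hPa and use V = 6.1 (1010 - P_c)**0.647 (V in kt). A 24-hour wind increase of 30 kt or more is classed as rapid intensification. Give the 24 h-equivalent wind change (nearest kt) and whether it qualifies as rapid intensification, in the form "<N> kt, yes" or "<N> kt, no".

15 kt, no

V₁: ΔP = 41, V ≈ 6.1 × 41^0.647 ≈ 67.42 kt.
V₂: ΔP = 64, V ≈ 6.1 × 64^0.647 ≈ 89.93 kt.
ΔV over 36 h = 22.51 kt → 24 h equivalent = 22.51 × 24/36 ≈ 15.01 kt.
15 kt < 30 kt ⇒ not rapid intensification.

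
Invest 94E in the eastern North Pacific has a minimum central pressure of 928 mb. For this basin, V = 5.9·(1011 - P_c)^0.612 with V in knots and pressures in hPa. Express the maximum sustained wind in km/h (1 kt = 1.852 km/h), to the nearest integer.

163 km/h

ΔP = 1011 − 928 = 83 mb.
V ≈ 5.9 × 83^0.612 = 5.9 × 14.944 ≈ 88.171 kt.
88.171 × 1.852 ≈ 163.29 km/h → 163 km/h.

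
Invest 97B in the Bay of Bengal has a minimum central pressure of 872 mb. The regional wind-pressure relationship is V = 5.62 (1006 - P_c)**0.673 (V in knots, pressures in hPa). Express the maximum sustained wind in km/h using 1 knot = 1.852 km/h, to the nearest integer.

281 km/h

ΔP = 1006 − 872 = 134 mb.
V ≈ 5.62 × 134^0.673 = 5.62 × 27.011 ≈ 151.802 kt.
151.802 × 1.852 ≈ 281.14 km/h → 281 km/h.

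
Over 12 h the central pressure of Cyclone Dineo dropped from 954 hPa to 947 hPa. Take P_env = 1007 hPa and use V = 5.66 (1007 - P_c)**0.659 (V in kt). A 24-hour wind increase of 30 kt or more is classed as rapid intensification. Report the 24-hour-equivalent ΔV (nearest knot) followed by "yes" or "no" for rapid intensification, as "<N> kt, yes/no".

V₁: ΔP = 53, V ≈ 5.66 × 53^0.659 ≈ 77.47 kt.
V₂: ΔP = 60, V ≈ 5.66 × 60^0.659 ≈ 84.07 kt.
ΔV over 12 h = 6.60 kt → 24 h equivalent = 6.60 × 24/12 ≈ 13.20 kt.
13 kt < 30 kt ⇒ not rapid intensification.

13 kt, no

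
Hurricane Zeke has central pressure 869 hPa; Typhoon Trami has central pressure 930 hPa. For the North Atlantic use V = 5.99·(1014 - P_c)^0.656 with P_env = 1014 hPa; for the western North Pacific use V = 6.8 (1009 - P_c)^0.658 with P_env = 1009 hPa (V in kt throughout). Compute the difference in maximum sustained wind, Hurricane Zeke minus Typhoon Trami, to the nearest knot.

Hurricane Zeke: ΔP = 145; V ≈ 5.99 × 145^0.656 ≈ 156.78 kt.
Typhoon Trami: ΔP = 79; V ≈ 6.8 × 79^0.658 ≈ 120.54 kt.
Difference ≈ 156.78 − 120.54 = 36.24 → 36 kt.

36 kt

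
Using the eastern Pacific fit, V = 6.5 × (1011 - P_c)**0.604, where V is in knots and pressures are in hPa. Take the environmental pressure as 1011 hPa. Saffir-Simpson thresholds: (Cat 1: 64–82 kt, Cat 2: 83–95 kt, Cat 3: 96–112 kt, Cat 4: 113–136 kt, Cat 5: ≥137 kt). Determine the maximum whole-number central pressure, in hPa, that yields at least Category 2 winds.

Category 2 begins at V = 83 kt.
Required ΔP = (83/6.5)^(1/0.604) = 12.769^1.656 ≈ 67.83 hPa.
P_c ≤ 1011 − 67.83 = 943.17, so the highest integer P_c is 943 hPa.

943 hPa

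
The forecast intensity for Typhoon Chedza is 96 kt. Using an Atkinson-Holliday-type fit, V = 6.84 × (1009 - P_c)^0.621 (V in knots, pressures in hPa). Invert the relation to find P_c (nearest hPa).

ΔP = (V / 6.84)^(1/0.621) = (96/6.84)^1.610.
96/6.84 = 14.035; 14.035^1.610 ≈ 70.37 hPa.
P_c = 1009 − 70.37 = 938.63 ≈ 939 hPa.

939 hPa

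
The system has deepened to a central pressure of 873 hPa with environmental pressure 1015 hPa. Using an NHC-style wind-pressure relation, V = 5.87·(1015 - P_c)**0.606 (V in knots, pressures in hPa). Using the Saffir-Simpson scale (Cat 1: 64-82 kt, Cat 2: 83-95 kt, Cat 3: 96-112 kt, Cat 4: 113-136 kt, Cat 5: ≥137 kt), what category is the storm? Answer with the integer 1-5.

4

ΔP = 1015 − 873 = 142 hPa.
V ≈ 5.87 × 142^0.606 = 5.87 × 20.15 ≈ 118 kt.
118 kt falls in the Category 4 band.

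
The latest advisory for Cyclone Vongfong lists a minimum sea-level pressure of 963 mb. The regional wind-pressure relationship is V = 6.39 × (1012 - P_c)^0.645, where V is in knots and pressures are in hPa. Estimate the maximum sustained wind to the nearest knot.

ΔP = 1012 − 963 = 49 mb.
49^0.645 ≈ 12.308.
V ≈ 6.39 × 12.308 ≈ 78.6 kt.

79 kt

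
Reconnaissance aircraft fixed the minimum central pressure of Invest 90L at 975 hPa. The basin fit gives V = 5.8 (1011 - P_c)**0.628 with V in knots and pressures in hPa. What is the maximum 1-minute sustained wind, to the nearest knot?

ΔP = 1011 − 975 = 36 hPa.
36^0.628 ≈ 9.492.
V ≈ 5.8 × 9.492 ≈ 55.1 kt.

55 kt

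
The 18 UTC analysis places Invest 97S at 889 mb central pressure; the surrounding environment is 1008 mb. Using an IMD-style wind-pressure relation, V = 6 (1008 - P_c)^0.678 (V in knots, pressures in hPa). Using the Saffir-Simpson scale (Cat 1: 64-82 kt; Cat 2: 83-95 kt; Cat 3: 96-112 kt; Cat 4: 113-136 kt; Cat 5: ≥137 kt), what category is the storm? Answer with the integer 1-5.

5

ΔP = 1008 − 889 = 119 mb.
V ≈ 6 × 119^0.678 = 6 × 25.54 ≈ 153 kt.
153 kt falls in the Category 5 band.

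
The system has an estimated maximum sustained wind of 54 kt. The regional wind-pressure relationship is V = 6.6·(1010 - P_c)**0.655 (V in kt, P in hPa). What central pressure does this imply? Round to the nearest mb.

ΔP = (V / 6.6)^(1/0.655) = (54/6.6)^1.527.
54/6.6 = 8.182; 8.182^1.527 ≈ 24.76 mb.
P_c = 1010 − 24.76 = 985.24 ≈ 985 mb.

985 mb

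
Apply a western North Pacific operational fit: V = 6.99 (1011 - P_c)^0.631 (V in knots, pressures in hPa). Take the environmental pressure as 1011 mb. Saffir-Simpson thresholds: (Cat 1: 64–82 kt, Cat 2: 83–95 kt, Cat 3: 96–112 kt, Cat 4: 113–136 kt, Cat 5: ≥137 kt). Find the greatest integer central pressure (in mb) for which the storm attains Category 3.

Category 3 begins at V = 96 kt.
Required ΔP = (96/6.99)^(1/0.631) = 13.734^1.585 ≈ 63.56 mb.
P_c ≤ 1011 − 63.56 = 947.44, so the highest integer P_c is 947 mb.

947 mb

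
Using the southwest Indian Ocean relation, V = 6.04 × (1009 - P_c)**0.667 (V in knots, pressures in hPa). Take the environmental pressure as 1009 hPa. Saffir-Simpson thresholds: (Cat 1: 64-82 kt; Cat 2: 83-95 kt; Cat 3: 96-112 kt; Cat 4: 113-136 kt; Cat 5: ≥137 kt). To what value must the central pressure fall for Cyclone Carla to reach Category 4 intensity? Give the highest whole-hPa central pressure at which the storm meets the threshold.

Category 4 begins at V = 113 kt.
Required ΔP = (113/6.04)^(1/0.667) = 18.709^1.499 ≈ 80.74 hPa.
P_c ≤ 1009 − 80.74 = 928.26, so the highest integer P_c is 928 hPa.

928 hPa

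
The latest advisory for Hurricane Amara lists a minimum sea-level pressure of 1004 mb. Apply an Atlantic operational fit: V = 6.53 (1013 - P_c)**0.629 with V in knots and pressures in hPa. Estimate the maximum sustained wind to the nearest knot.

26 kt

ΔP = 1013 − 1004 = 9 mb.
9^0.629 ≈ 3.983.
V ≈ 6.53 × 3.983 ≈ 26.0 kt.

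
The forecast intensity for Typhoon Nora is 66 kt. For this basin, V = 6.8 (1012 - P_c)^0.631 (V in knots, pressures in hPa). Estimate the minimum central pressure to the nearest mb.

975 mb

ΔP = (V / 6.8)^(1/0.631) = (66/6.8)^1.585.
66/6.8 = 9.706; 9.706^1.585 ≈ 36.66 mb.
P_c = 1012 − 36.66 = 975.34 ≈ 975 mb.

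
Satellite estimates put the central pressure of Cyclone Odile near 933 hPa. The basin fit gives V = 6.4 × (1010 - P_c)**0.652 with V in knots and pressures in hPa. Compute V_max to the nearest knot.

109 kt

ΔP = 1010 − 933 = 77 hPa.
77^0.652 ≈ 16.982.
V ≈ 6.4 × 16.982 ≈ 108.7 kt.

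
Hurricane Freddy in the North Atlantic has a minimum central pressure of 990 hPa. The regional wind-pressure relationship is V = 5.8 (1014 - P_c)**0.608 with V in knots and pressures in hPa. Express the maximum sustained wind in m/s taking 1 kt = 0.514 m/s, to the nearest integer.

21 m/s

ΔP = 1014 − 990 = 24 hPa.
V ≈ 5.8 × 24^0.608 = 5.8 × 6.905 ≈ 40.049 kt.
40.049 × 0.514 ≈ 20.59 m/s → 21 m/s.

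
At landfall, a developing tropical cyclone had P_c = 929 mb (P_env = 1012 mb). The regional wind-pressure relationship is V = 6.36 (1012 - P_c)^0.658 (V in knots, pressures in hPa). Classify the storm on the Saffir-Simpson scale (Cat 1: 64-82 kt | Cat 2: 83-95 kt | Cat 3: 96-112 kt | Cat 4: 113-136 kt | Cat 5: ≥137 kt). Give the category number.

4

ΔP = 1012 − 929 = 83 mb.
V ≈ 6.36 × 83^0.658 = 6.36 × 18.31 ≈ 116 kt.
116 kt falls in the Category 4 band.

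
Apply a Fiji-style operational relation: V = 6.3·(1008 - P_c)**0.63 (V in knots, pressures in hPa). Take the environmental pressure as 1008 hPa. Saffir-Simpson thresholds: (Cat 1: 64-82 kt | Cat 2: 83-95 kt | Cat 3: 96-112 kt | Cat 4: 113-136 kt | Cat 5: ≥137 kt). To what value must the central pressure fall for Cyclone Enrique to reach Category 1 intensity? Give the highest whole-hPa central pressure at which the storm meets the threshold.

968 hPa

Category 1 begins at V = 64 kt.
Required ΔP = (64/6.3)^(1/0.63) = 10.159^1.587 ≈ 39.64 hPa.
P_c ≤ 1008 − 39.64 = 968.36, so the highest integer P_c is 968 hPa.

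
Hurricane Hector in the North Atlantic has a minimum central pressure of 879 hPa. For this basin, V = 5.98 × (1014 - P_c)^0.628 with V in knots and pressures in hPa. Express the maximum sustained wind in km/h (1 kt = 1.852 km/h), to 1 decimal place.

241.1 km/h

ΔP = 1014 − 879 = 135 hPa.
V ≈ 5.98 × 135^0.628 = 5.98 × 21.770 ≈ 130.182 kt.
130.182 × 1.852 ≈ 241.10 km/h → 241.1 km/h.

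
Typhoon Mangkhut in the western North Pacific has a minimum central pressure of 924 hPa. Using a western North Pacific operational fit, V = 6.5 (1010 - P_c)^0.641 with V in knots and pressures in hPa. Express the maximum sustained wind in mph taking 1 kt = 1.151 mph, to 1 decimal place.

130.0 mph

ΔP = 1010 − 924 = 86 hPa.
V ≈ 6.5 × 86^0.641 = 6.5 × 17.379 ≈ 112.961 kt.
112.961 × 1.151 ≈ 130.02 mph → 130.0 mph.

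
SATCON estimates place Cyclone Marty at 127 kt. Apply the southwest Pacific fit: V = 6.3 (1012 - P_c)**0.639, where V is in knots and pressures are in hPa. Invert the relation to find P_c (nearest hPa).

902 hPa

ΔP = (V / 6.3)^(1/0.639) = (127/6.3)^1.565.
127/6.3 = 20.159; 20.159^1.565 ≈ 110.01 hPa.
P_c = 1012 − 110.01 = 901.99 ≈ 902 hPa.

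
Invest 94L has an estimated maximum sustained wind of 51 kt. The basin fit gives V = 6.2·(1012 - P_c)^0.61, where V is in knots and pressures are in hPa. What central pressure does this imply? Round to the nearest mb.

980 mb

ΔP = (V / 6.2)^(1/0.61) = (51/6.2)^1.639.
51/6.2 = 8.226; 8.226^1.639 ≈ 31.64 mb.
P_c = 1012 − 31.64 = 980.36 ≈ 980 mb.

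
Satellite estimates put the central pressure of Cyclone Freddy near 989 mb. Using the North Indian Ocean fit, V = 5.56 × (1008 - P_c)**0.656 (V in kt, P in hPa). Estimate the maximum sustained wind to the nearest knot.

38 kt

ΔP = 1008 − 989 = 19 mb.
19^0.656 ≈ 6.900.
V ≈ 5.56 × 6.900 ≈ 38.4 kt.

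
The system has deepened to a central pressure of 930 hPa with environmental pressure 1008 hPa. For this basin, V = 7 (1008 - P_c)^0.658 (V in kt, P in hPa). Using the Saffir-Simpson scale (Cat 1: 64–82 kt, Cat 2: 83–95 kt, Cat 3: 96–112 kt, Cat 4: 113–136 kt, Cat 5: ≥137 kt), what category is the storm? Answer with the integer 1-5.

ΔP = 1008 − 930 = 78 hPa.
V ≈ 7 × 78^0.658 = 7 × 17.58 ≈ 123 kt.
123 kt falls in the Category 4 band.

4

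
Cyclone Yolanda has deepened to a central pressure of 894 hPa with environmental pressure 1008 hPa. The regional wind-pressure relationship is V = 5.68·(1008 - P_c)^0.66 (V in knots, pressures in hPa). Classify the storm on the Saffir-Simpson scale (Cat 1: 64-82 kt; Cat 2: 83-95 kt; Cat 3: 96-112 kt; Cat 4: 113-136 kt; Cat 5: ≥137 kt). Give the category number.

ΔP = 1008 − 894 = 114 hPa.
V ≈ 5.68 × 114^0.66 = 5.68 × 22.78 ≈ 129 kt.
129 kt falls in the Category 4 band.

4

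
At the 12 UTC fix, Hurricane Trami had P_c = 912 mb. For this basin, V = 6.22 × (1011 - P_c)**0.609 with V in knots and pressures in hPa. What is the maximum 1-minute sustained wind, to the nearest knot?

ΔP = 1011 − 912 = 99 mb.
99^0.609 ≈ 16.419.
V ≈ 6.22 × 16.419 ≈ 102.1 kt.

102 kt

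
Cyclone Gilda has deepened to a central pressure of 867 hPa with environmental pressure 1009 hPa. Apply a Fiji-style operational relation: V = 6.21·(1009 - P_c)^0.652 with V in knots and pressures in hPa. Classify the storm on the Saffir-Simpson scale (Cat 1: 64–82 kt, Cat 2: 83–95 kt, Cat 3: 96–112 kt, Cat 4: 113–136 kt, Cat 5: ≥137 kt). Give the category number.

5

ΔP = 1009 − 867 = 142 hPa.
V ≈ 6.21 × 142^0.652 = 6.21 × 25.31 ≈ 157 kt.
157 kt falls in the Category 5 band.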